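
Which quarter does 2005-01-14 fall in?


Month: January (month 1)
Q1: Jan-Mar, Q2: Apr-Jun, Q3: Jul-Sep, Q4: Oct-Dec

Q1


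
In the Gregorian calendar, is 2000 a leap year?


Gregorian leap year rule: divisible by 4, but not by 100, unless also by 400.
2000 is divisible by 400 -> leap year

Yes


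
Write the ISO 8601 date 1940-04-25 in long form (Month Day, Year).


ISO 1940-04-25 parses as year=1940, month=04, day=25
Month 4 -> April

April 25, 1940


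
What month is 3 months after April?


April is month 4
4 + 3 = 7

July


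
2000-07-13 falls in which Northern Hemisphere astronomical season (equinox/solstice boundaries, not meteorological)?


Date: July 13
Astronomical Summer (approx.; exact equinox/solstice day varies by year): June 21 to September 21
July 13 falls within the Summer window

Summer


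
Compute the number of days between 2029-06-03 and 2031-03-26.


From 2029-06-03 to 2031-03-26
2029-06-03: days before June = 31 + 28 + 31 + 30 + 31 = 151 (2029 is not a leap year); day of year = 151 + 3 = 154
2031-03-26: days before March = 31 + 28 = 59 (2031 is not a leap year); day of year = 59 + 26 = 85
Rest of 2029: 365 - 154 = 211
Full years 2030 (365): 365
Total = 211 + 365 + 85 = 661

661 days


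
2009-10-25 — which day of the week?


Date: October 25, 2009
Anchor: Jan 1, 2009. With p = 2009 - 1 = 2008: (p + p//4 - p//100 + p//400) mod 7 = (2008 + 502 - 20 + 5) mod 7 = 2495 mod 7 = 3 -> Thursday (Mon=0 ... Sun=6)
Days before October (Jan-Sep): 273; offset = 273 + 25 - 1 = 297
Weekday index = (3 + 297) mod 7 = 6

Day of the week: Sunday


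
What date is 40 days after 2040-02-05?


Start: 2040-02-05, add 40 days
February 2040 has 29 days: 29 - 5 = 24 days to February 29 -> 16 left
March 2040: 16 <= 31 -> lands on March 16

Result: 2040-03-16


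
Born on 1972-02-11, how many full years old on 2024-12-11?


Birth: 1972-02-11
Reference: 2024-12-11
Year difference: 2024 - 1972 = 52

52 years old


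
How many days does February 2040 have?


February 2040 (leap year: yes)

29 days


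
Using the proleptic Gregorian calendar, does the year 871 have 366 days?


Gregorian leap year rule: divisible by 4, but not by 100, unless also by 400.
871 is not divisible by 4 -> not a leap year

No


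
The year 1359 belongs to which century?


Century = (year - 1) // 100 + 1
= (1359 - 1) // 100 + 1
= 1358 // 100 + 1
= 13 + 1

14th century


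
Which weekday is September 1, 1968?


Target: September 1, 1968
Anchor: Jan 1, 1968. With p = 1968 - 1 = 1967: (p + p//4 - p//100 + p//400) mod 7 = (1967 + 491 - 19 + 4) mod 7 = 2443 mod 7 = 0 -> Monday (Mon=0 ... Sun=6)
Days before September (Jan-Aug): 244 days
Weekday index = (0 + 244) mod 7 = 6

Sunday


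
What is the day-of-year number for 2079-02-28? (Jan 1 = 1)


Date: February 28, 2079
Days in months 1 through 1: 31
Plus 28 days in February

Day of year: 59


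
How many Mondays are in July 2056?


July 2056 has 31 days
Anchor: Jan 1, 2056. With p = 2056 - 1 = 2055: (p + p//4 - p//100 + p//400) mod 7 = (2055 + 513 - 20 + 5) mod 7 = 2553 mod 7 = 5 -> Saturday (Mon=0 ... Sun=6)
Days before July (Jan-Jun): 182; July 1 index = (5 + 182) mod 7 = 5 -> Saturday
First Monday is July 3
Mondays: 3, 10, 17, 24, 31

5 Mondays


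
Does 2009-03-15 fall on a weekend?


Anchor: Jan 1, 2009. With p = 2009 - 1 = 2008: (p + p//4 - p//100 + p//400) mod 7 = (2008 + 502 - 20 + 5) mod 7 = 2495 mod 7 = 3 -> Thursday (Mon=0 ... Sun=6)
Day of year: 74; offset = 73
Weekday index = (3 + 73) mod 7 = 6 -> Sunday
Weekend days: Saturday, Sunday

Yes


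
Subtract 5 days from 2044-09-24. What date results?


Start: 2044-09-24, subtract 5 days
24 - 5 = 19 stays within September 2044

Result: 2044-09-19


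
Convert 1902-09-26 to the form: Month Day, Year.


ISO 1902-09-26 parses as year=1902, month=09, day=26
Month 9 -> September

September 26, 1902


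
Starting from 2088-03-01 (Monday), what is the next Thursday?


Current: Monday
Target: Thursday
Days ahead: 3

Next Thursday: 2088-03-04


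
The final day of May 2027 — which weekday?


May 2027 has 31 days
Anchor: Jan 1, 2027. With p = 2027 - 1 = 2026: (p + p//4 - p//100 + p//400) mod 7 = (2026 + 506 - 20 + 5) mod 7 = 2517 mod 7 = 4 -> Friday (Mon=0 ... Sun=6)
Days before May (Jan-Apr): 120; May 1 index = (4 + 120) mod 7 = 5 -> Saturday
Last day offset: 31 - 1 = 30 days
Weekday index = (5 + 30) mod 7 = 0

Monday, May 31


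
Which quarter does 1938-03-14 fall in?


Month: March (month 3)
Q1: Jan-Mar, Q2: Apr-Jun, Q3: Jul-Sep, Q4: Oct-Dec

Q1


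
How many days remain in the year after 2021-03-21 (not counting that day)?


Day of year: 80 of 365
Remaining = 365 - 80

285 days


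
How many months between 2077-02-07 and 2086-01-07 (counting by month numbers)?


From February 2077 to January 2086
9 years * 12 = 108 months, minus 1 month = 107

107 months


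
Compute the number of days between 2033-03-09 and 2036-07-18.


From 2033-03-09 to 2036-07-18
2033-03-09: days before March = 31 + 28 = 59 (2033 is not a leap year); day of year = 59 + 9 = 68
2036-07-18: days before July = 31 + 29 + 31 + 30 + 31 + 30 = 182 (2036 is a leap year); day of year = 182 + 18 = 200
Rest of 2033: 365 - 68 = 297
Full years 2034 (365), 2035 (365): 730
Total = 297 + 730 + 200 = 1227

1227 days


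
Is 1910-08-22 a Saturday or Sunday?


Anchor: Jan 1, 1910. With p = 1910 - 1 = 1909: (p + p//4 - p//100 + p//400) mod 7 = (1909 + 477 - 19 + 4) mod 7 = 2371 mod 7 = 5 -> Saturday (Mon=0 ... Sun=6)
Day of year: 234; offset = 233
Weekday index = (5 + 233) mod 7 = 0 -> Monday
Weekend days: Saturday, Sunday

No


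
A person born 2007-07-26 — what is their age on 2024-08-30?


Birth: 2007-07-26
Reference: 2024-08-30
Year difference: 2024 - 2007 = 17

17 years old


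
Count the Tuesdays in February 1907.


February 1907 has 28 days
Anchor: Jan 1, 1907. With p = 1907 - 1 = 1906: (p + p//4 - p//100 + p//400) mod 7 = (1906 + 476 - 19 + 4) mod 7 = 2367 mod 7 = 1 -> Tuesday (Mon=0 ... Sun=6)
Days before February (Jan): 31; February 1 index = (1 + 31) mod 7 = 4 -> Friday
First Tuesday is February 5
Tuesdays: 5, 12, 19, 26

4 Tuesdays


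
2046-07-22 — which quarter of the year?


Month: July (month 7)
Q1: Jan-Mar, Q2: Apr-Jun, Q3: Jul-Sep, Q4: Oct-Dec

Q3


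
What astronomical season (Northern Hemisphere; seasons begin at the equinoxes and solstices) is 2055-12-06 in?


Date: December 6
Astronomical Autumn (approx.; exact equinox/solstice day varies by year): September 22 to December 20
December 6 falls within the Autumn window

Autumn


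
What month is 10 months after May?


May is month 5
5 + 10 = 15; wrap: 15 - 12 = 3

March


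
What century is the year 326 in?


Century = (year - 1) // 100 + 1
= (326 - 1) // 100 + 1
= 325 // 100 + 1
= 3 + 1

4th century


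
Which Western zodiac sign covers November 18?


Date: November 18
Conventional tropical zodiac dates: Scorpio from October 23 onward; Sagittarius starts November 22
November 18 falls within the Scorpio range

Scorpio


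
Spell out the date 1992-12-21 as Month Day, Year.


ISO 1992-12-21 parses as year=1992, month=12, day=21
Month 12 -> December

December 21, 1992


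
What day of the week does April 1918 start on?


Target: April 1, 1918
Anchor: Jan 1, 1918. With p = 1918 - 1 = 1917: (p + p//4 - p//100 + p//400) mod 7 = (1917 + 479 - 19 + 4) mod 7 = 2381 mod 7 = 1 -> Tuesday (Mon=0 ... Sun=6)
Days before April (Jan-Mar): 90 days
Weekday index = (1 + 90) mod 7 = 0

Monday


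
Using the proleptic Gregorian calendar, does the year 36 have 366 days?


Gregorian leap year rule: divisible by 4, but not by 100, unless also by 400.
36 is divisible by 4 but not 100 -> leap year

Yes


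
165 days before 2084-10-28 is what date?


Start: 2084-10-28, subtract 165 days
Back 28 days from October 28 reaches September 30, 2084 -> 137 left
September 2084 has 30 days -> back to August 31, 2084 -> 107 left
August 2084 has 31 days -> back to July 31, 2084 -> 76 left
July 2084 has 31 days -> back to June 30, 2084 -> 45 left
June 2084 has 30 days -> back to May 31, 2084 -> 15 left
May 2084: 31 - 15 = 16 -> lands on May 16

Result: 2084-05-16


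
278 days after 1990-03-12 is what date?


Start: 1990-03-12, add 278 days
March 1990 has 31 days: 31 - 12 = 19 days to March 31 -> 259 left
April 1990 has 30 days -> 229 left
May 1990 has 31 days -> 198 left
June 1990 has 30 days -> 168 left
July 1990 has 31 days -> 137 left
August 1990 has 31 days -> 106 left
September 1990 has 30 days -> 76 left
October 1990 has 31 days -> 45 left
November 1990 has 30 days -> 15 left
December 1990: 15 <= 31 -> lands on December 15

Result: 1990-12-15


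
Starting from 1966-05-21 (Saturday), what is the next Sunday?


Current: Saturday
Target: Sunday
Days ahead: 1

Next Sunday: 1966-05-22


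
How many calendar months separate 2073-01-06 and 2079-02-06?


From January 2073 to February 2079
6 years * 12 = 72 months, plus 1 month = 73

73 months


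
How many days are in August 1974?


August 1974

31 days


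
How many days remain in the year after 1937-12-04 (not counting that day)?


Day of year: 338 of 365
Remaining = 365 - 338

27 days


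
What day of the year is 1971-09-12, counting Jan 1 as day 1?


Date: September 12, 1971
Days in months 1 through 8: 243
Plus 12 days in September

Day of year: 255


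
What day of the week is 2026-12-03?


Date: December 3, 2026
Anchor: Jan 1, 2026. With p = 2026 - 1 = 2025: (p + p//4 - p//100 + p//400) mod 7 = (2025 + 506 - 20 + 5) mod 7 = 2516 mod 7 = 3 -> Thursday (Mon=0 ... Sun=6)
Days before December (Jan-Nov): 334; offset = 334 + 3 - 1 = 336
Weekday index = (3 + 336) mod 7 = 3

Day of the week: Thursday


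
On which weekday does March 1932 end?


March 1932 has 31 days
Anchor: Jan 1, 1932. With p = 1932 - 1 = 1931: (p + p//4 - p//100 + p//400) mod 7 = (1931 + 482 - 19 + 4) mod 7 = 2398 mod 7 = 4 -> Friday (Mon=0 ... Sun=6)
Days before March (Jan-Feb): 60; March 1 index = (4 + 60) mod 7 = 1 -> Tuesday
Last day offset: 31 - 1 = 30 days
Weekday index = (1 + 30) mod 7 = 3

Thursday, March 31


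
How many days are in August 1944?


August 1944

31 days


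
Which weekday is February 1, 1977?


Target: February 1, 1977
Anchor: Jan 1, 1977. With p = 1977 - 1 = 1976: (p + p//4 - p//100 + p//400) mod 7 = (1976 + 494 - 19 + 4) mod 7 = 2455 mod 7 = 5 -> Saturday (Mon=0 ... Sun=6)
Days before February (Jan): 31 days
Weekday index = (5 + 31) mod 7 = 1

Tuesday


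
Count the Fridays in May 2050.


May 2050 has 31 days
Anchor: Jan 1, 2050. With p = 2050 - 1 = 2049: (p + p//4 - p//100 + p//400) mod 7 = (2049 + 512 - 20 + 5) mod 7 = 2546 mod 7 = 5 -> Saturday (Mon=0 ... Sun=6)
Days before May (Jan-Apr): 120; May 1 index = (5 + 120) mod 7 = 6 -> Sunday
First Friday is May 6
Fridays: 6, 13, 20, 27

4 Fridays


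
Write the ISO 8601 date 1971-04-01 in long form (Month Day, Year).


ISO 1971-04-01 parses as year=1971, month=04, day=01
Month 4 -> April

April 1, 1971


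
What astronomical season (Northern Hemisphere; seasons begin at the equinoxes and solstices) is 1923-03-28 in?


Date: March 28
Astronomical Spring (approx.; exact equinox/solstice day varies by year): March 20 to June 20
March 28 falls within the Spring window

Spring


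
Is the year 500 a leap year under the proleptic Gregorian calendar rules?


Gregorian leap year rule: divisible by 4, but not by 100, unless also by 400.
500 is divisible by 100 but not 400 -> not a leap year

No


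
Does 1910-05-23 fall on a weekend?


Anchor: Jan 1, 1910. With p = 1910 - 1 = 1909: (p + p//4 - p//100 + p//400) mod 7 = (1909 + 477 - 19 + 4) mod 7 = 2371 mod 7 = 5 -> Saturday (Mon=0 ... Sun=6)
Day of year: 143; offset = 142
Weekday index = (5 + 142) mod 7 = 0 -> Monday
Weekend days: Saturday, Sunday

No


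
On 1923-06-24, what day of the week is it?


Date: June 24, 1923
Anchor: Jan 1, 1923. With p = 1923 - 1 = 1922: (p + p//4 - p//100 + p//400) mod 7 = (1922 + 480 - 19 + 4) mod 7 = 2387 mod 7 = 0 -> Monday (Mon=0 ... Sun=6)
Days before June (Jan-May): 151; offset = 151 + 24 - 1 = 174
Weekday index = (0 + 174) mod 7 = 6

Day of the week: Sunday


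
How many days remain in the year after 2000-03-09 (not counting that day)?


Day of year: 69 of 366
Remaining = 366 - 69

297 days


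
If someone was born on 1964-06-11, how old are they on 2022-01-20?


Birth: 1964-06-11
Reference: 2022-01-20
Year difference: 2022 - 1964 = 58
Birthday not yet reached in 2022, subtract 1

57 years old


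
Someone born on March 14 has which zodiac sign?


Date: March 14
Conventional tropical zodiac dates: Pisces from February 19 onward; Aries starts March 21
March 14 falls within the Pisces range

Pisces


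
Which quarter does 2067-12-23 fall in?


Month: December (month 12)
Q1: Jan-Mar, Q2: Apr-Jun, Q3: Jul-Sep, Q4: Oct-Dec

Q4


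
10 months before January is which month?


January is month 1
1 - 10 = -9; wrap: -9 + 12 = 3

March


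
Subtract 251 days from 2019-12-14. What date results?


Start: 2019-12-14, subtract 251 days
Back 14 days from December 14 reaches November 30, 2019 -> 237 left
November 2019 has 30 days -> back to October 31, 2019 -> 207 left
October 2019 has 31 days -> back to September 30, 2019 -> 176 left
September 2019 has 30 days -> back to August 31, 2019 -> 146 left
August 2019 has 31 days -> back to July 31, 2019 -> 115 left
July 2019 has 31 days -> back to June 30, 2019 -> 84 left
June 2019 has 30 days -> back to May 31, 2019 -> 54 left
May 2019 has 31 days -> back to April 30, 2019 -> 23 left
April 2019: 30 - 23 = 7 -> lands on April 7

Result: 2019-04-07


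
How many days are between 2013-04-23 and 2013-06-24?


From 2013-04-23 to 2013-06-24
2013-04-23: days before April = 31 + 28 + 31 = 90 (2013 is not a leap year); day of year = 90 + 23 = 113
2013-06-24: days before June = 31 + 28 + 31 + 30 + 31 = 151 (2013 is not a leap year); day of year = 151 + 24 = 175
Same year: 175 - 113 = 62

62 days


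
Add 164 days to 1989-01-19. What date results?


Start: 1989-01-19, add 164 days
January 1989 has 31 days: 31 - 19 = 12 days to January 31 -> 152 left
February 1989 has 28 days -> 124 left
March 1989 has 31 days -> 93 left
April 1989 has 30 days -> 63 left
May 1989 has 31 days -> 32 left
June 1989 has 30 days -> 2 left
July 1989: 2 <= 31 -> lands on July 2

Result: 1989-07-02


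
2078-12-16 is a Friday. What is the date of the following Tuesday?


Current: Friday
Target: Tuesday
Days ahead: 4

Next Tuesday: 2078-12-20


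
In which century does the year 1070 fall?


Century = (year - 1) // 100 + 1
= (1070 - 1) // 100 + 1
= 1069 // 100 + 1
= 10 + 1

11th century


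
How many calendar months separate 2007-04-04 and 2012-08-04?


From April 2007 to August 2012
5 years * 12 = 60 months, plus 4 months = 64

64 months


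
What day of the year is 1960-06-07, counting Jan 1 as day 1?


Date: June 7, 1960
Days in months 1 through 5: 152
Plus 7 days in June

Day of year: 159


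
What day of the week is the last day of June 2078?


June 2078 has 30 days
Anchor: Jan 1, 2078. With p = 2078 - 1 = 2077: (p + p//4 - p//100 + p//400) mod 7 = (2077 + 519 - 20 + 5) mod 7 = 2581 mod 7 = 5 -> Saturday (Mon=0 ... Sun=6)
Days before June (Jan-May): 151; June 1 index = (5 + 151) mod 7 = 2 -> Wednesday
Last day offset: 30 - 1 = 29 days
Weekday index = (2 + 29) mod 7 = 3

Thursday, June 30


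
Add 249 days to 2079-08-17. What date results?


Start: 2079-08-17, add 249 days
August 2079 has 31 days: 31 - 17 = 14 days to August 31 -> 235 left
September 2079 has 30 days -> 205 left
October 2079 has 31 days -> 174 left
November 2079 has 30 days -> 144 left
December 2079 has 31 days -> 113 left
January 2080 has 31 days -> 82 left
February 2080 has 29 days -> 53 left
March 2080 has 31 days -> 22 left
April 2080: 22 <= 30 -> lands on April 22

Result: 2080-04-22


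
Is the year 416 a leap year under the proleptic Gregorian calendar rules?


Gregorian leap year rule: divisible by 4, but not by 100, unless also by 400.
416 is divisible by 4 but not 100 -> leap year

Yes


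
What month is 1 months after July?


July is month 7
7 + 1 = 8

August


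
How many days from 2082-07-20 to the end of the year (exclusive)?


Day of year: 201 of 365
Remaining = 365 - 201

164 days


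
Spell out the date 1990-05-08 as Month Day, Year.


ISO 1990-05-08 parses as year=1990, month=05, day=08
Month 5 -> May

May 8, 1990


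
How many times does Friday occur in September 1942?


September 1942 has 30 days
Anchor: Jan 1, 1942. With p = 1942 - 1 = 1941: (p + p//4 - p//100 + p//400) mod 7 = (1941 + 485 - 19 + 4) mod 7 = 2411 mod 7 = 3 -> Thursday (Mon=0 ... Sun=6)
Days before September (Jan-Aug): 243; September 1 index = (3 + 243) mod 7 = 1 -> Tuesday
First Friday is September 4
Fridays: 4, 11, 18, 25

4 Fridays


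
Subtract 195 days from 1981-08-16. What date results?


Start: 1981-08-16, subtract 195 days
Back 16 days from August 16 reaches July 31, 1981 -> 179 left
July 1981 has 31 days -> back to June 30, 1981 -> 148 left
June 1981 has 30 days -> back to May 31, 1981 -> 118 left
May 1981 has 31 days -> back to April 30, 1981 -> 87 left
April 1981 has 30 days -> back to March 31, 1981 -> 57 left
March 1981 has 31 days -> back to February 28, 1981 -> 26 left
February 1981: 28 - 26 = 2 -> lands on February 2

Result: 1981-02-02


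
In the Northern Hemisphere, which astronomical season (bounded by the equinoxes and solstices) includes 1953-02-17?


Date: February 17
Astronomical Winter (approx.; exact equinox/solstice day varies by year): December 21 to March 19
February 17 falls within the Winter window

Winter


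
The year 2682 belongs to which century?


Century = (year - 1) // 100 + 1
= (2682 - 1) // 100 + 1
= 2681 // 100 + 1
= 26 + 1

27th century


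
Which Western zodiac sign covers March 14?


Date: March 14
Conventional tropical zodiac dates: Pisces from February 19 onward; Aries starts March 21
March 14 falls within the Pisces range

Pisces


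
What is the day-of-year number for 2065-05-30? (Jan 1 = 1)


Date: May 30, 2065
Days in months 1 through 4: 120
Plus 30 days in May

Day of year: 150


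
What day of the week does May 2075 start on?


Target: May 1, 2075
Anchor: Jan 1, 2075. With p = 2075 - 1 = 2074: (p + p//4 - p//100 + p//400) mod 7 = (2074 + 518 - 20 + 5) mod 7 = 2577 mod 7 = 1 -> Tuesday (Mon=0 ... Sun=6)
Days before May (Jan-Apr): 120 days
Weekday index = (1 + 120) mod 7 = 2

Wednesday


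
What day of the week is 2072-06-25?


Date: June 25, 2072
Anchor: Jan 1, 2072. With p = 2072 - 1 = 2071: (p + p//4 - p//100 + p//400) mod 7 = (2071 + 517 - 20 + 5) mod 7 = 2573 mod 7 = 4 -> Friday (Mon=0 ... Sun=6)
Days before June (Jan-May): 152; offset = 152 + 25 - 1 = 176
Weekday index = (4 + 176) mod 7 = 5

Day of the week: Saturday


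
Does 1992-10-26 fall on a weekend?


Anchor: Jan 1, 1992. With p = 1992 - 1 = 1991: (p + p//4 - p//100 + p//400) mod 7 = (1991 + 497 - 19 + 4) mod 7 = 2473 mod 7 = 2 -> Wednesday (Mon=0 ... Sun=6)
Day of year: 300; offset = 299
Weekday index = (2 + 299) mod 7 = 0 -> Monday
Weekend days: Saturday, Sunday

No


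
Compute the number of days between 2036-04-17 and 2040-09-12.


From 2036-04-17 to 2040-09-12
2036-04-17: days before April = 31 + 29 + 31 = 91 (2036 is a leap year); day of year = 91 + 17 = 108
2040-09-12: days before September = 31 + 29 + 31 + 30 + 31 + 30 + 31 + 31 = 244 (2040 is a leap year); day of year = 244 + 12 = 256
Rest of 2036: 366 - 108 = 258
Full years 2037 (365), 2038 (365), 2039 (365): 1095
Total = 258 + 1095 + 256 = 1609

1609 days


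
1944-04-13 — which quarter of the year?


Month: April (month 4)
Q1: Jan-Mar, Q2: Apr-Jun, Q3: Jul-Sep, Q4: Oct-Dec

Q2


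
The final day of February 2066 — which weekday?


February 2066 has 28 days
Anchor: Jan 1, 2066. With p = 2066 - 1 = 2065: (p + p//4 - p//100 + p//400) mod 7 = (2065 + 516 - 20 + 5) mod 7 = 2566 mod 7 = 4 -> Friday (Mon=0 ... Sun=6)
Days before February (Jan): 31; February 1 index = (4 + 31) mod 7 = 0 -> Monday
Last day offset: 28 - 1 = 27 days
Weekday index = (0 + 27) mod 7 = 6

Sunday, February 28


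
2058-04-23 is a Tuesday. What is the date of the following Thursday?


Current: Tuesday
Target: Thursday
Days ahead: 2

Next Thursday: 2058-04-25


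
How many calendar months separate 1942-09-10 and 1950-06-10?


From September 1942 to June 1950
8 years * 12 = 96 months, minus 3 months = 93

93 months


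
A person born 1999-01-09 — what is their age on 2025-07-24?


Birth: 1999-01-09
Reference: 2025-07-24
Year difference: 2025 - 1999 = 26

26 years old


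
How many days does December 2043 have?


December 2043

31 days


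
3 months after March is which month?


March is month 3
3 + 3 = 6

June


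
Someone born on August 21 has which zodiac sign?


Date: August 21
Conventional tropical zodiac dates: Leo from July 23 onward; Virgo starts August 23
August 21 falls within the Leo range

Leo


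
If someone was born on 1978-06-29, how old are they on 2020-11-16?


Birth: 1978-06-29
Reference: 2020-11-16
Year difference: 2020 - 1978 = 42

42 years old


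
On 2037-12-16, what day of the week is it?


Date: December 16, 2037
Anchor: Jan 1, 2037. With p = 2037 - 1 = 2036: (p + p//4 - p//100 + p//400) mod 7 = (2036 + 509 - 20 + 5) mod 7 = 2530 mod 7 = 3 -> Thursday (Mon=0 ... Sun=6)
Days before December (Jan-Nov): 334; offset = 334 + 16 - 1 = 349
Weekday index = (3 + 349) mod 7 = 2

Day of the week: Wednesday


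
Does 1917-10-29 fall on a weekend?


Anchor: Jan 1, 1917. With p = 1917 - 1 = 1916: (p + p//4 - p//100 + p//400) mod 7 = (1916 + 479 - 19 + 4) mod 7 = 2380 mod 7 = 0 -> Monday (Mon=0 ... Sun=6)
Day of year: 302; offset = 301
Weekday index = (0 + 301) mod 7 = 0 -> Monday
Weekend days: Saturday, Sunday

No


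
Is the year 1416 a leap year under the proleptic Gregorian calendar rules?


Gregorian leap year rule: divisible by 4, but not by 100, unless also by 400.
1416 is divisible by 4 but not 100 -> leap year

Yes


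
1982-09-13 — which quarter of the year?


Month: September (month 9)
Q1: Jan-Mar, Q2: Apr-Jun, Q3: Jul-Sep, Q4: Oct-Dec

Q3


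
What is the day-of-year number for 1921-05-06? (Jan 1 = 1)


Date: May 6, 1921
Days in months 1 through 4: 120
Plus 6 days in May

Day of year: 126


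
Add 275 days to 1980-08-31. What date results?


Start: 1980-08-31, add 275 days
August 31 is the last day of August 1980 -> 275 left
September 1980 has 30 days -> 245 left
October 1980 has 31 days -> 214 left
November 1980 has 30 days -> 184 left
December 1980 has 31 days -> 153 left
January 1981 has 31 days -> 122 left
February 1981 has 28 days -> 94 left
March 1981 has 31 days -> 63 left
April 1981 has 30 days -> 33 left
May 1981 has 31 days -> 2 left
June 1981: 2 <= 30 -> lands on June 2

Result: 1981-06-02


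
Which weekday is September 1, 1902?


Target: September 1, 1902
Anchor: Jan 1, 1902. With p = 1902 - 1 = 1901: (p + p//4 - p//100 + p//400) mod 7 = (1901 + 475 - 19 + 4) mod 7 = 2361 mod 7 = 2 -> Wednesday (Mon=0 ... Sun=6)
Days before September (Jan-Aug): 243 days
Weekday index = (2 + 243) mod 7 = 0

Monday


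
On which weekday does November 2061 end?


November 2061 has 30 days
Anchor: Jan 1, 2061. With p = 2061 - 1 = 2060: (p + p//4 - p//100 + p//400) mod 7 = (2060 + 515 - 20 + 5) mod 7 = 2560 mod 7 = 5 -> Saturday (Mon=0 ... Sun=6)
Days before November (Jan-Oct): 304; November 1 index = (5 + 304) mod 7 = 1 -> Tuesday
Last day offset: 30 - 1 = 29 days
Weekday index = (1 + 29) mod 7 = 2

Wednesday, November 30


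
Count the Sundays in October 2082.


October 2082 has 31 days
Anchor: Jan 1, 2082. With p = 2082 - 1 = 2081: (p + p//4 - p//100 + p//400) mod 7 = (2081 + 520 - 20 + 5) mod 7 = 2586 mod 7 = 3 -> Thursday (Mon=0 ... Sun=6)
Days before October (Jan-Sep): 273; October 1 index = (3 + 273) mod 7 = 3 -> Thursday
First Sunday is October 4
Sundays: 4, 11, 18, 25

4 Sundays


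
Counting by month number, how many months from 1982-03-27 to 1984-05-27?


From March 1982 to May 1984
2 years * 12 = 24 months, plus 2 months = 26

26 months


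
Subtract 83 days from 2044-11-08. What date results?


Start: 2044-11-08, subtract 83 days
Back 8 days from November 8 reaches October 31, 2044 -> 75 left
October 2044 has 31 days -> back to September 30, 2044 -> 44 left
September 2044 has 30 days -> back to August 31, 2044 -> 14 left
August 2044: 31 - 14 = 17 -> lands on August 17

Result: 2044-08-17


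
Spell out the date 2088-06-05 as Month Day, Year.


ISO 2088-06-05 parses as year=2088, month=06, day=05
Month 6 -> June

June 5, 2088


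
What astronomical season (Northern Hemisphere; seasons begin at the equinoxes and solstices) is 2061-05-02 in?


Date: May 2
Astronomical Spring (approx.; exact equinox/solstice day varies by year): March 20 to June 20
May 2 falls within the Spring window

Spring


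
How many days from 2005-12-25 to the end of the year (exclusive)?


Day of year: 359 of 365
Remaining = 365 - 359

6 days


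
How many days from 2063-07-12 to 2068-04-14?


From 2063-07-12 to 2068-04-14
2063-07-12: days before July = 31 + 28 + 31 + 30 + 31 + 30 = 181 (2063 is not a leap year); day of year = 181 + 12 = 193
2068-04-14: days before April = 31 + 29 + 31 = 91 (2068 is a leap year); day of year = 91 + 14 = 105
Rest of 2063: 365 - 193 = 172
Full years 2064 (366), 2065 (365), 2066 (365), 2067 (365): 1461
Total = 172 + 1461 + 105 = 1738

1738 days


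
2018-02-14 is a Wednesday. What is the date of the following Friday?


Current: Wednesday
Target: Friday
Days ahead: 2

Next Friday: 2018-02-16


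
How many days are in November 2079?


November 2079

30 days


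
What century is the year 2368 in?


Century = (year - 1) // 100 + 1
= (2368 - 1) // 100 + 1
= 2367 // 100 + 1
= 23 + 1

24th century


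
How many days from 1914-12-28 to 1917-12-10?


From 1914-12-28 to 1917-12-10
1914-12-28: days before December = 31 + 28 + 31 + 30 + 31 + 30 + 31 + 31 + 30 + 31 + 30 = 334 (1914 is not a leap year); day of year = 334 + 28 = 362
1917-12-10: days before December = 31 + 28 + 31 + 30 + 31 + 30 + 31 + 31 + 30 + 31 + 30 = 334 (1917 is not a leap year); day of year = 334 + 10 = 344
Rest of 1914: 365 - 362 = 3
Full years 1915 (365), 1916 (366): 731
Total = 3 + 731 + 344 = 1078

1078 days


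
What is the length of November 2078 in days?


November 2078

30 days


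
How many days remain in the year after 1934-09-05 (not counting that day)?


Day of year: 248 of 365
Remaining = 365 - 248

117 days


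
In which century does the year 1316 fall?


Century = (year - 1) // 100 + 1
= (1316 - 1) // 100 + 1
= 1315 // 100 + 1
= 13 + 1

14th century


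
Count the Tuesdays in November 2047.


November 2047 has 30 days
Anchor: Jan 1, 2047. With p = 2047 - 1 = 2046: (p + p//4 - p//100 + p//400) mod 7 = (2046 + 511 - 20 + 5) mod 7 = 2542 mod 7 = 1 -> Tuesday (Mon=0 ... Sun=6)
Days before November (Jan-Oct): 304; November 1 index = (1 + 304) mod 7 = 4 -> Friday
First Tuesday is November 5
Tuesdays: 5, 12, 19, 26

4 Tuesdays


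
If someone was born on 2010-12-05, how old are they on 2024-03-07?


Birth: 2010-12-05
Reference: 2024-03-07
Year difference: 2024 - 2010 = 14
Birthday not yet reached in 2024, subtract 1

13 years old


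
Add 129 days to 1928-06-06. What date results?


Start: 1928-06-06, add 129 days
June 1928 has 30 days: 30 - 6 = 24 days to June 30 -> 105 left
July 1928 has 31 days -> 74 left
August 1928 has 31 days -> 43 left
September 1928 has 30 days -> 13 left
October 1928: 13 <= 31 -> lands on October 13

Result: 1928-10-13


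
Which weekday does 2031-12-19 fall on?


Date: December 19, 2031
Anchor: Jan 1, 2031. With p = 2031 - 1 = 2030: (p + p//4 - p//100 + p//400) mod 7 = (2030 + 507 - 20 + 5) mod 7 = 2522 mod 7 = 2 -> Wednesday (Mon=0 ... Sun=6)
Days before December (Jan-Nov): 334; offset = 334 + 19 - 1 = 352
Weekday index = (2 + 352) mod 7 = 4

Day of the week: Friday


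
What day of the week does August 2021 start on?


Target: August 1, 2021
Anchor: Jan 1, 2021. With p = 2021 - 1 = 2020: (p + p//4 - p//100 + p//400) mod 7 = (2020 + 505 - 20 + 5) mod 7 = 2510 mod 7 = 4 -> Friday (Mon=0 ... Sun=6)
Days before August (Jan-Jul): 212 days
Weekday index = (4 + 212) mod 7 = 6

Sunday


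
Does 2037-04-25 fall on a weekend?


Anchor: Jan 1, 2037. With p = 2037 - 1 = 2036: (p + p//4 - p//100 + p//400) mod 7 = (2036 + 509 - 20 + 5) mod 7 = 2530 mod 7 = 3 -> Thursday (Mon=0 ... Sun=6)
Day of year: 115; offset = 114
Weekday index = (3 + 114) mod 7 = 5 -> Saturday
Weekend days: Saturday, Sunday

Yes


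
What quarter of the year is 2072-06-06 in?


Month: June (month 6)
Q1: Jan-Mar, Q2: Apr-Jun, Q3: Jul-Sep, Q4: Oct-Dec

Q2


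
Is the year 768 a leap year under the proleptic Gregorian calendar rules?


Gregorian leap year rule: divisible by 4, but not by 100, unless also by 400.
768 is divisible by 4 but not 100 -> leap year

Yes


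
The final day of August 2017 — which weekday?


August 2017 has 31 days
Anchor: Jan 1, 2017. With p = 2017 - 1 = 2016: (p + p//4 - p//100 + p//400) mod 7 = (2016 + 504 - 20 + 5) mod 7 = 2505 mod 7 = 6 -> Sunday (Mon=0 ... Sun=6)
Days before August (Jan-Jul): 212; August 1 index = (6 + 212) mod 7 = 1 -> Tuesday
Last day offset: 31 - 1 = 30 days
Weekday index = (1 + 30) mod 7 = 3

Thursday, August 31


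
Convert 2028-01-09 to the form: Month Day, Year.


ISO 2028-01-09 parses as year=2028, month=01, day=09
Month 1 -> January

January 9, 2028


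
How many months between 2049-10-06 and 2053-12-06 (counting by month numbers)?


From October 2049 to December 2053
4 years * 12 = 48 months, plus 2 months = 50

50 months


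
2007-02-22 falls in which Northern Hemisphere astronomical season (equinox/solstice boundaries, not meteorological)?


Date: February 22
Astronomical Winter (approx.; exact equinox/solstice day varies by year): December 21 to March 19
February 22 falls within the Winter window

Winter


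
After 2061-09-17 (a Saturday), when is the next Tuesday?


Current: Saturday
Target: Tuesday
Days ahead: 3

Next Tuesday: 2061-09-20


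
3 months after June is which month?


June is month 6
6 + 3 = 9

September


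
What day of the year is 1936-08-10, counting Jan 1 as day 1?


Date: August 10, 1936
Days in months 1 through 7: 213
Plus 10 days in August

Day of year: 223


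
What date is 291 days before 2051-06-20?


Start: 2051-06-20, subtract 291 days
Back 20 days from June 20 reaches May 31, 2051 -> 271 left
May 2051 has 31 days -> back to April 30, 2051 -> 240 left
April 2051 has 30 days -> back to March 31, 2051 -> 210 left
March 2051 has 31 days -> back to February 28, 2051 -> 179 left
February 2051 has 28 days -> back to January 31, 2051 -> 151 left
January 2051 has 31 days -> back to December 31, 2050 -> 120 left
December 2050 has 31 days -> back to November 30, 2050 -> 89 left
November 2050 has 30 days -> back to October 31, 2050 -> 59 left
October 2050 has 31 days -> back to September 30, 2050 -> 28 left
September 2050: 30 - 28 = 2 -> lands on September 2

Result: 2050-09-02


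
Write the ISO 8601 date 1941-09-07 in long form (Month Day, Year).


ISO 1941-09-07 parses as year=1941, month=09, day=07
Month 9 -> September

September 7, 1941


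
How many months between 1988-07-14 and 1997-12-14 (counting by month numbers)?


From July 1988 to December 1997
9 years * 12 = 108 months, plus 5 months = 113

113 months


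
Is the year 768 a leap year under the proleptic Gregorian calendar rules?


Gregorian leap year rule: divisible by 4, but not by 100, unless also by 400.
768 is divisible by 4 but not 100 -> leap year

Yes


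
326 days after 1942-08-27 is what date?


Start: 1942-08-27, add 326 days
August 1942 has 31 days: 31 - 27 = 4 days to August 31 -> 322 left
September 1942 has 30 days -> 292 left
October 1942 has 31 days -> 261 left
November 1942 has 30 days -> 231 left
December 1942 has 31 days -> 200 left
January 1943 has 31 days -> 169 left
February 1943 has 28 days -> 141 left
March 1943 has 31 days -> 110 left
April 1943 has 30 days -> 80 left
May 1943 has 31 days -> 49 left
June 1943 has 30 days -> 19 left
July 1943: 19 <= 31 -> lands on July 19

Result: 1943-07-19


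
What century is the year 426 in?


Century = (year - 1) // 100 + 1
= (426 - 1) // 100 + 1
= 425 // 100 + 1
= 4 + 1

5th century


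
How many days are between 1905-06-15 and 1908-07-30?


From 1905-06-15 to 1908-07-30
1905-06-15: days before June = 31 + 28 + 31 + 30 + 31 = 151 (1905 is not a leap year); day of year = 151 + 15 = 166
1908-07-30: days before July = 31 + 29 + 31 + 30 + 31 + 30 = 182 (1908 is a leap year); day of year = 182 + 30 = 212
Rest of 1905: 365 - 166 = 199
Full years 1906 (365), 1907 (365): 730
Total = 199 + 730 + 212 = 1141

1141 days


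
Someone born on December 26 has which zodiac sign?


Date: December 26
Conventional tropical zodiac dates: Capricorn from December 22 onward; Aquarius starts January 20
December 26 falls within the Capricorn range

Capricorn


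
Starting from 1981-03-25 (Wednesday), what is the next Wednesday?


Current: Wednesday
Target: Wednesday
Days ahead: 7

Next Wednesday: 1981-04-01


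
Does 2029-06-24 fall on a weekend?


Anchor: Jan 1, 2029. With p = 2029 - 1 = 2028: (p + p//4 - p//100 + p//400) mod 7 = (2028 + 507 - 20 + 5) mod 7 = 2520 mod 7 = 0 -> Monday (Mon=0 ... Sun=6)
Day of year: 175; offset = 174
Weekday index = (0 + 174) mod 7 = 6 -> Sunday
Weekend days: Saturday, Sunday

Yes


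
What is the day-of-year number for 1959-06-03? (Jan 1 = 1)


Date: June 3, 1959
Days in months 1 through 5: 151
Plus 3 days in June

Day of year: 154


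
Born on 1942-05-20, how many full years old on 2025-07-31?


Birth: 1942-05-20
Reference: 2025-07-31
Year difference: 2025 - 1942 = 83

83 years old


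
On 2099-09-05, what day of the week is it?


Date: September 5, 2099
Anchor: Jan 1, 2099. With p = 2099 - 1 = 2098: (p + p//4 - p//100 + p//400) mod 7 = (2098 + 524 - 20 + 5) mod 7 = 2607 mod 7 = 3 -> Thursday (Mon=0 ... Sun=6)
Days before September (Jan-Aug): 243; offset = 243 + 5 - 1 = 247
Weekday index = (3 + 247) mod 7 = 5

Day of the week: Saturday


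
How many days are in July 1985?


July 1985

31 days


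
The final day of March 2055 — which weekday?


March 2055 has 31 days
Anchor: Jan 1, 2055. With p = 2055 - 1 = 2054: (p + p//4 - p//100 + p//400) mod 7 = (2054 + 513 - 20 + 5) mod 7 = 2552 mod 7 = 4 -> Friday (Mon=0 ... Sun=6)
Days before March (Jan-Feb): 59; March 1 index = (4 + 59) mod 7 = 0 -> Monday
Last day offset: 31 - 1 = 30 days
Weekday index = (0 + 30) mod 7 = 2

Wednesday, March 31


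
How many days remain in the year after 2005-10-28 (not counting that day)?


Day of year: 301 of 365
Remaining = 365 - 301

64 days


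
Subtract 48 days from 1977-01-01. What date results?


Start: 1977-01-01, subtract 48 days
Back 1 day from January 1 reaches December 31, 1976 -> 47 left
December 1976 has 31 days -> back to November 30, 1976 -> 16 left
November 1976: 30 - 16 = 14 -> lands on November 14

Result: 1976-11-14


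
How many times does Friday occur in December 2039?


December 2039 has 31 days
Anchor: Jan 1, 2039. With p = 2039 - 1 = 2038: (p + p//4 - p//100 + p//400) mod 7 = (2038 + 509 - 20 + 5) mod 7 = 2532 mod 7 = 5 -> Saturday (Mon=0 ... Sun=6)
Days before December (Jan-Nov): 334; December 1 index = (5 + 334) mod 7 = 3 -> Thursday
First Friday is December 2
Fridays: 2, 9, 16, 23, 30

5 Fridays


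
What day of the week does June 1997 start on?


Target: June 1, 1997
Anchor: Jan 1, 1997. With p = 1997 - 1 = 1996: (p + p//4 - p//100 + p//400) mod 7 = (1996 + 499 - 19 + 4) mod 7 = 2480 mod 7 = 2 -> Wednesday (Mon=0 ... Sun=6)
Days before June (Jan-May): 151 days
Weekday index = (2 + 151) mod 7 = 6

Sunday


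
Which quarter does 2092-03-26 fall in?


Month: March (month 3)
Q1: Jan-Mar, Q2: Apr-Jun, Q3: Jul-Sep, Q4: Oct-Dec

Q1


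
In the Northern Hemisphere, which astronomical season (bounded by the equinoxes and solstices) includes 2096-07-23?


Date: July 23
Astronomical Summer (approx.; exact equinox/solstice day varies by year): June 21 to September 21
July 23 falls within the Summer window

Summer


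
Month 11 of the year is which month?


Month 11 of 12

November


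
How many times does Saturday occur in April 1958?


April 1958 has 30 days
Anchor: Jan 1, 1958. With p = 1958 - 1 = 1957: (p + p//4 - p//100 + p//400) mod 7 = (1957 + 489 - 19 + 4) mod 7 = 2431 mod 7 = 2 -> Wednesday (Mon=0 ... Sun=6)
Days before April (Jan-Mar): 90; April 1 index = (2 + 90) mod 7 = 1 -> Tuesday
First Saturday is April 5
Saturdays: 5, 12, 19, 26

4 Saturdays


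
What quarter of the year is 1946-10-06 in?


Month: October (month 10)
Q1: Jan-Mar, Q2: Apr-Jun, Q3: Jul-Sep, Q4: Oct-Dec

Q4


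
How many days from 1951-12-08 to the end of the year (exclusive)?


Day of year: 342 of 365
Remaining = 365 - 342

23 days


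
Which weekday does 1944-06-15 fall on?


Date: June 15, 1944
Anchor: Jan 1, 1944. With p = 1944 - 1 = 1943: (p + p//4 - p//100 + p//400) mod 7 = (1943 + 485 - 19 + 4) mod 7 = 2413 mod 7 = 5 -> Saturday (Mon=0 ... Sun=6)
Days before June (Jan-May): 152; offset = 152 + 15 - 1 = 166
Weekday index = (5 + 166) mod 7 = 3

Day of the week: Thursday


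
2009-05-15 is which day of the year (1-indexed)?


Date: May 15, 2009
Days in months 1 through 4: 120
Plus 15 days in May

Day of year: 135


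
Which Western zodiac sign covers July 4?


Date: July 4
Conventional tropical zodiac dates: Cancer from June 21 onward; Leo starts July 23
July 4 falls within the Cancer range

Cancer


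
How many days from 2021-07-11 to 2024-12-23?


From 2021-07-11 to 2024-12-23
2021-07-11: days before July = 31 + 28 + 31 + 30 + 31 + 30 = 181 (2021 is not a leap year); day of year = 181 + 11 = 192
2024-12-23: days before December = 31 + 29 + 31 + 30 + 31 + 30 + 31 + 31 + 30 + 31 + 30 = 335 (2024 is a leap year); day of year = 335 + 23 = 358
Rest of 2021: 365 - 192 = 173
Full years 2022 (365), 2023 (365): 730
Total = 173 + 730 + 358 = 1261

1261 days


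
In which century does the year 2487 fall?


Century = (year - 1) // 100 + 1
= (2487 - 1) // 100 + 1
= 2486 // 100 + 1
= 24 + 1

25th century


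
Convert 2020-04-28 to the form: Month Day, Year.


ISO 2020-04-28 parses as year=2020, month=04, day=28
Month 4 -> April

April 28, 2020


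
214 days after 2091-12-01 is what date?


Start: 2091-12-01, add 214 days
December 2091 has 31 days: 31 - 1 = 30 days to December 31 -> 184 left
January 2092 has 31 days -> 153 left
February 2092 has 29 days -> 124 left
March 2092 has 31 days -> 93 left
April 2092 has 30 days -> 63 left
May 2092 has 31 days -> 32 left
June 2092 has 30 days -> 2 left
July 2092: 2 <= 31 -> lands on July 2

Result: 2092-07-02


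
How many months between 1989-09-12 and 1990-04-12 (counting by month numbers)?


From September 1989 to April 1990
1 year * 12 = 12 months, minus 5 months = 7

7 months


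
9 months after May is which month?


May is month 5
5 + 9 = 14; wrap: 14 - 12 = 2

February


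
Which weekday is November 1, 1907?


Target: November 1, 1907
Anchor: Jan 1, 1907. With p = 1907 - 1 = 1906: (p + p//4 - p//100 + p//400) mod 7 = (1906 + 476 - 19 + 4) mod 7 = 2367 mod 7 = 1 -> Tuesday (Mon=0 ... Sun=6)
Days before November (Jan-Oct): 304 days
Weekday index = (1 + 304) mod 7 = 4

Friday
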